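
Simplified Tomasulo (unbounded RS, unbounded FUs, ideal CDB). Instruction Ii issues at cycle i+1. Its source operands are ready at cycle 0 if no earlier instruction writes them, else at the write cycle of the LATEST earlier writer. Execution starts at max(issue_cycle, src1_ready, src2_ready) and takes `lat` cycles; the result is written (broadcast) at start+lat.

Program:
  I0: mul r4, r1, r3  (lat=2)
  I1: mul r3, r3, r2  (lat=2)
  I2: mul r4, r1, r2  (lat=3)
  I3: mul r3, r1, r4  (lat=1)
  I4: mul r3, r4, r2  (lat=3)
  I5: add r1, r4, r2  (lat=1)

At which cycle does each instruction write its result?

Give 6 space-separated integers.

I0 mul r4: issue@1 deps=(None,None) exec_start@1 write@3
I1 mul r3: issue@2 deps=(None,None) exec_start@2 write@4
I2 mul r4: issue@3 deps=(None,None) exec_start@3 write@6
I3 mul r3: issue@4 deps=(None,2) exec_start@6 write@7
I4 mul r3: issue@5 deps=(2,None) exec_start@6 write@9
I5 add r1: issue@6 deps=(2,None) exec_start@6 write@7

Answer: 3 4 6 7 9 7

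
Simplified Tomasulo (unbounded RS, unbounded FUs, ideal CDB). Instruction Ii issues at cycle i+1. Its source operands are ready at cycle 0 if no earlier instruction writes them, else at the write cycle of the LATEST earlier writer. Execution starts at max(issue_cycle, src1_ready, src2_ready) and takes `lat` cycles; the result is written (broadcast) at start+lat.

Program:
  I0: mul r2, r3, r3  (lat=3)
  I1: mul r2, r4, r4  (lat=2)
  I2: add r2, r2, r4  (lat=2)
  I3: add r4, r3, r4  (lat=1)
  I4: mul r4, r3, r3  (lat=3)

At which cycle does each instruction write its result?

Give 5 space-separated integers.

I0 mul r2: issue@1 deps=(None,None) exec_start@1 write@4
I1 mul r2: issue@2 deps=(None,None) exec_start@2 write@4
I2 add r2: issue@3 deps=(1,None) exec_start@4 write@6
I3 add r4: issue@4 deps=(None,None) exec_start@4 write@5
I4 mul r4: issue@5 deps=(None,None) exec_start@5 write@8

Answer: 4 4 6 5 8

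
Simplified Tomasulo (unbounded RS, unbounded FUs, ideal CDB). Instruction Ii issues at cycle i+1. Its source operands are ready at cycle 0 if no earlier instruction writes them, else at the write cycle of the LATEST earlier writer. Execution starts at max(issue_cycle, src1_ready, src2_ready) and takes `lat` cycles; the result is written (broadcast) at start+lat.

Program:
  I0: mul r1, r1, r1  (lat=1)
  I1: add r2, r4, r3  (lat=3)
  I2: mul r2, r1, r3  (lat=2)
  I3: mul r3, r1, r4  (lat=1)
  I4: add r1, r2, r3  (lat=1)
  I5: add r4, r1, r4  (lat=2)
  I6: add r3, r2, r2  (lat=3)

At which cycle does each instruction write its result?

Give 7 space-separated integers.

Answer: 2 5 5 5 6 8 10

Derivation:
I0 mul r1: issue@1 deps=(None,None) exec_start@1 write@2
I1 add r2: issue@2 deps=(None,None) exec_start@2 write@5
I2 mul r2: issue@3 deps=(0,None) exec_start@3 write@5
I3 mul r3: issue@4 deps=(0,None) exec_start@4 write@5
I4 add r1: issue@5 deps=(2,3) exec_start@5 write@6
I5 add r4: issue@6 deps=(4,None) exec_start@6 write@8
I6 add r3: issue@7 deps=(2,2) exec_start@7 write@10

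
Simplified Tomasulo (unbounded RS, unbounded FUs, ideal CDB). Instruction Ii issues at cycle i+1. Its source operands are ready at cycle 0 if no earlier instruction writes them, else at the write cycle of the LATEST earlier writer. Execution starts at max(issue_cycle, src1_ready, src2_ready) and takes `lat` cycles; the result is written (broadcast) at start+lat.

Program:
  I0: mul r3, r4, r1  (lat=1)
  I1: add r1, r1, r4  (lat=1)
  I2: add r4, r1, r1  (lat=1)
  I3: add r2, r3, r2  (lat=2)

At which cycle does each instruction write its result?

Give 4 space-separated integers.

I0 mul r3: issue@1 deps=(None,None) exec_start@1 write@2
I1 add r1: issue@2 deps=(None,None) exec_start@2 write@3
I2 add r4: issue@3 deps=(1,1) exec_start@3 write@4
I3 add r2: issue@4 deps=(0,None) exec_start@4 write@6

Answer: 2 3 4 6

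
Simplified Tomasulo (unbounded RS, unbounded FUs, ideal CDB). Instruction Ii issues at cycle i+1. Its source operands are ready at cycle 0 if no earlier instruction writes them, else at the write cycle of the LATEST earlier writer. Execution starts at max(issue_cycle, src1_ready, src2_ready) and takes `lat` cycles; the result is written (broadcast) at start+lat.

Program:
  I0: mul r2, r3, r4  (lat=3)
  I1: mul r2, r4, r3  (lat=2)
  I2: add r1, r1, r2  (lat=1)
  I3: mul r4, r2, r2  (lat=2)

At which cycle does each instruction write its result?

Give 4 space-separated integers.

Answer: 4 4 5 6

Derivation:
I0 mul r2: issue@1 deps=(None,None) exec_start@1 write@4
I1 mul r2: issue@2 deps=(None,None) exec_start@2 write@4
I2 add r1: issue@3 deps=(None,1) exec_start@4 write@5
I3 mul r4: issue@4 deps=(1,1) exec_start@4 write@6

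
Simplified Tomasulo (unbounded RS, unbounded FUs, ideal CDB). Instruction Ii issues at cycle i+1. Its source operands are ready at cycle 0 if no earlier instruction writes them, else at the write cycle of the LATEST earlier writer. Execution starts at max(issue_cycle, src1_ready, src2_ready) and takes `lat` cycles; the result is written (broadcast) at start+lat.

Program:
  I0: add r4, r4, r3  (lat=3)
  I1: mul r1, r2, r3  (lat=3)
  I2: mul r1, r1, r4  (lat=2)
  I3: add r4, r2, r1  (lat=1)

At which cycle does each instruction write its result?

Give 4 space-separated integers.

Answer: 4 5 7 8

Derivation:
I0 add r4: issue@1 deps=(None,None) exec_start@1 write@4
I1 mul r1: issue@2 deps=(None,None) exec_start@2 write@5
I2 mul r1: issue@3 deps=(1,0) exec_start@5 write@7
I3 add r4: issue@4 deps=(None,2) exec_start@7 write@8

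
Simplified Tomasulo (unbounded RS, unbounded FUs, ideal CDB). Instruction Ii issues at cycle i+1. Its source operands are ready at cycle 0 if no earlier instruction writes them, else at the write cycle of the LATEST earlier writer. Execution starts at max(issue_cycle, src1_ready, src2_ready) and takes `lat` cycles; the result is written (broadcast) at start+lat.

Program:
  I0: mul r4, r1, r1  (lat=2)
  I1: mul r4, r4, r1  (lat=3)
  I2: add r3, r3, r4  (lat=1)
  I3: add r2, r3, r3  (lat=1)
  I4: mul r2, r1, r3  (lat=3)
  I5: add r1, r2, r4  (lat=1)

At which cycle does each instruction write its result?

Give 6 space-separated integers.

I0 mul r4: issue@1 deps=(None,None) exec_start@1 write@3
I1 mul r4: issue@2 deps=(0,None) exec_start@3 write@6
I2 add r3: issue@3 deps=(None,1) exec_start@6 write@7
I3 add r2: issue@4 deps=(2,2) exec_start@7 write@8
I4 mul r2: issue@5 deps=(None,2) exec_start@7 write@10
I5 add r1: issue@6 deps=(4,1) exec_start@10 write@11

Answer: 3 6 7 8 10 11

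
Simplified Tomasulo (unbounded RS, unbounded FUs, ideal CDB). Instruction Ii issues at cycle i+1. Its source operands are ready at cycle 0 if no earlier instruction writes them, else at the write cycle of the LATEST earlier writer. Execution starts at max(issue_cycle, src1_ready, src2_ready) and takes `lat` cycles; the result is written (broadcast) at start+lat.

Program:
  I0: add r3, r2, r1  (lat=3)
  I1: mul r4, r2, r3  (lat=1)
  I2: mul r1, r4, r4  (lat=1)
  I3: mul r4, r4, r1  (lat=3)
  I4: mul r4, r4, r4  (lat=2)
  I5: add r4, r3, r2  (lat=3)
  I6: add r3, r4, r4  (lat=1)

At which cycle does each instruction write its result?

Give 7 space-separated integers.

Answer: 4 5 6 9 11 9 10

Derivation:
I0 add r3: issue@1 deps=(None,None) exec_start@1 write@4
I1 mul r4: issue@2 deps=(None,0) exec_start@4 write@5
I2 mul r1: issue@3 deps=(1,1) exec_start@5 write@6
I3 mul r4: issue@4 deps=(1,2) exec_start@6 write@9
I4 mul r4: issue@5 deps=(3,3) exec_start@9 write@11
I5 add r4: issue@6 deps=(0,None) exec_start@6 write@9
I6 add r3: issue@7 deps=(5,5) exec_start@9 write@10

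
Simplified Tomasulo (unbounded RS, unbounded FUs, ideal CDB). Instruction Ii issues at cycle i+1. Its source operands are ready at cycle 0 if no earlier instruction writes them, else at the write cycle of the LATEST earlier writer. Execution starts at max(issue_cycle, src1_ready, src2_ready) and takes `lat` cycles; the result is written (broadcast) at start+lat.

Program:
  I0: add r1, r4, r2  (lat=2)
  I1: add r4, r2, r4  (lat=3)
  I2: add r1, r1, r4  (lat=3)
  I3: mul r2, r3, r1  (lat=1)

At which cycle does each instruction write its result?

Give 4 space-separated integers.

I0 add r1: issue@1 deps=(None,None) exec_start@1 write@3
I1 add r4: issue@2 deps=(None,None) exec_start@2 write@5
I2 add r1: issue@3 deps=(0,1) exec_start@5 write@8
I3 mul r2: issue@4 deps=(None,2) exec_start@8 write@9

Answer: 3 5 8 9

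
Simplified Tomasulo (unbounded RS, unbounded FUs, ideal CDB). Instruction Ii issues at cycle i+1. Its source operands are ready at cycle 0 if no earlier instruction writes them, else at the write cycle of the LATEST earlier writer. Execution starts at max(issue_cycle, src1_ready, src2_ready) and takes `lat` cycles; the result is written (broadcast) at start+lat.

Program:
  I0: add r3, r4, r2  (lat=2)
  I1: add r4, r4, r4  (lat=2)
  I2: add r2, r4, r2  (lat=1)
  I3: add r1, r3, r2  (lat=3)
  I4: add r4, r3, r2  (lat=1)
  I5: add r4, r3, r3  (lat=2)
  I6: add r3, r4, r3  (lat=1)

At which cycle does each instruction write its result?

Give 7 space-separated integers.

I0 add r3: issue@1 deps=(None,None) exec_start@1 write@3
I1 add r4: issue@2 deps=(None,None) exec_start@2 write@4
I2 add r2: issue@3 deps=(1,None) exec_start@4 write@5
I3 add r1: issue@4 deps=(0,2) exec_start@5 write@8
I4 add r4: issue@5 deps=(0,2) exec_start@5 write@6
I5 add r4: issue@6 deps=(0,0) exec_start@6 write@8
I6 add r3: issue@7 deps=(5,0) exec_start@8 write@9

Answer: 3 4 5 8 6 8 9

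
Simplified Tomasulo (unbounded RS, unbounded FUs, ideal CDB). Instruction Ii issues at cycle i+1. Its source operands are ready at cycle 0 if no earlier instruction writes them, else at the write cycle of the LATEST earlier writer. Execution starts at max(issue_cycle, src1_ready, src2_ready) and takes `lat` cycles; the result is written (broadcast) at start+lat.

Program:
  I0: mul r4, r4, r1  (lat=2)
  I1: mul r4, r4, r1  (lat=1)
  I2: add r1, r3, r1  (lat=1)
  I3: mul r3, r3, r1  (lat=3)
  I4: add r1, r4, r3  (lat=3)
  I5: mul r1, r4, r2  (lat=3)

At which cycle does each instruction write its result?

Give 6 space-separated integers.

I0 mul r4: issue@1 deps=(None,None) exec_start@1 write@3
I1 mul r4: issue@2 deps=(0,None) exec_start@3 write@4
I2 add r1: issue@3 deps=(None,None) exec_start@3 write@4
I3 mul r3: issue@4 deps=(None,2) exec_start@4 write@7
I4 add r1: issue@5 deps=(1,3) exec_start@7 write@10
I5 mul r1: issue@6 deps=(1,None) exec_start@6 write@9

Answer: 3 4 4 7 10 9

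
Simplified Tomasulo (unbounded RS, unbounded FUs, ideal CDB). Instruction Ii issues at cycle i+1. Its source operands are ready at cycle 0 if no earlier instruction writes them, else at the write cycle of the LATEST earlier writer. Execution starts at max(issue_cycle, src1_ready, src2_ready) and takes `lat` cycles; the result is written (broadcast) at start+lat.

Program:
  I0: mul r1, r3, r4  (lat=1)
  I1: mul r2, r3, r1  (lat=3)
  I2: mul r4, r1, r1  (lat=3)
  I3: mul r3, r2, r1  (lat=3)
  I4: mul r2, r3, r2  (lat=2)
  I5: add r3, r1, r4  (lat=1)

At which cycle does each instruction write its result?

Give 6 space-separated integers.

I0 mul r1: issue@1 deps=(None,None) exec_start@1 write@2
I1 mul r2: issue@2 deps=(None,0) exec_start@2 write@5
I2 mul r4: issue@3 deps=(0,0) exec_start@3 write@6
I3 mul r3: issue@4 deps=(1,0) exec_start@5 write@8
I4 mul r2: issue@5 deps=(3,1) exec_start@8 write@10
I5 add r3: issue@6 deps=(0,2) exec_start@6 write@7

Answer: 2 5 6 8 10 7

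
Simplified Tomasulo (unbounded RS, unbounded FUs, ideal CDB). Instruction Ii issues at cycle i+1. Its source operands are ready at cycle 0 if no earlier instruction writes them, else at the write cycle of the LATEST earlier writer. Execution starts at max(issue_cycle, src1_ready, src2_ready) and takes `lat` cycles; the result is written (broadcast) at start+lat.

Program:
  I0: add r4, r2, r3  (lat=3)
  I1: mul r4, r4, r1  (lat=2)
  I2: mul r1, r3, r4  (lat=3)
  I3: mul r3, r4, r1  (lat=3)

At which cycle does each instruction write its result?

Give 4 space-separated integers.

I0 add r4: issue@1 deps=(None,None) exec_start@1 write@4
I1 mul r4: issue@2 deps=(0,None) exec_start@4 write@6
I2 mul r1: issue@3 deps=(None,1) exec_start@6 write@9
I3 mul r3: issue@4 deps=(1,2) exec_start@9 write@12

Answer: 4 6 9 12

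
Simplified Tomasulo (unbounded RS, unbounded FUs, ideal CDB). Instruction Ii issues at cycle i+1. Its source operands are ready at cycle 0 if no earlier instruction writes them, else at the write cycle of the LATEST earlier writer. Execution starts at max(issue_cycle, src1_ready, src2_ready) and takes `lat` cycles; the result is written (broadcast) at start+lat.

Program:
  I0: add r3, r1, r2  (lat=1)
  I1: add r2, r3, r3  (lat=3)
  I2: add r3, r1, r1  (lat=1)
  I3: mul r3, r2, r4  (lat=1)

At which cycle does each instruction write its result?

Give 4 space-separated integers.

I0 add r3: issue@1 deps=(None,None) exec_start@1 write@2
I1 add r2: issue@2 deps=(0,0) exec_start@2 write@5
I2 add r3: issue@3 deps=(None,None) exec_start@3 write@4
I3 mul r3: issue@4 deps=(1,None) exec_start@5 write@6

Answer: 2 5 4 6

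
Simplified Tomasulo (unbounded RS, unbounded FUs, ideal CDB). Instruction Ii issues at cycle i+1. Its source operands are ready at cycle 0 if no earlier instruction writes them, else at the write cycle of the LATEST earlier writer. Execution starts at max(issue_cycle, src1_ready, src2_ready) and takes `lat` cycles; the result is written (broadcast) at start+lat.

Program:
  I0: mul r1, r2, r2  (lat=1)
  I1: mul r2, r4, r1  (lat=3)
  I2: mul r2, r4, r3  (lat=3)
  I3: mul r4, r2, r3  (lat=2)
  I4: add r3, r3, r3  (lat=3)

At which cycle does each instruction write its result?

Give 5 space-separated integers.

I0 mul r1: issue@1 deps=(None,None) exec_start@1 write@2
I1 mul r2: issue@2 deps=(None,0) exec_start@2 write@5
I2 mul r2: issue@3 deps=(None,None) exec_start@3 write@6
I3 mul r4: issue@4 deps=(2,None) exec_start@6 write@8
I4 add r3: issue@5 deps=(None,None) exec_start@5 write@8

Answer: 2 5 6 8 8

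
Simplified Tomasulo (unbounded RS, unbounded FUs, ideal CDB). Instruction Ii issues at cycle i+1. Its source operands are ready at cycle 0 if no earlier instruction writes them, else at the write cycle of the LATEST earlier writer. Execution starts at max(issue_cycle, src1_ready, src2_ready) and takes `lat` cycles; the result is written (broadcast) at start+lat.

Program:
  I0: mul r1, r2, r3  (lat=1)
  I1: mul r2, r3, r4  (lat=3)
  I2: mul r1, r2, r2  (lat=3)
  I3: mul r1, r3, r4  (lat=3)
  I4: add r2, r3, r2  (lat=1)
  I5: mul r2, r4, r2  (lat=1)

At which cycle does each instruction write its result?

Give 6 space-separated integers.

Answer: 2 5 8 7 6 7

Derivation:
I0 mul r1: issue@1 deps=(None,None) exec_start@1 write@2
I1 mul r2: issue@2 deps=(None,None) exec_start@2 write@5
I2 mul r1: issue@3 deps=(1,1) exec_start@5 write@8
I3 mul r1: issue@4 deps=(None,None) exec_start@4 write@7
I4 add r2: issue@5 deps=(None,1) exec_start@5 write@6
I5 mul r2: issue@6 deps=(None,4) exec_start@6 write@7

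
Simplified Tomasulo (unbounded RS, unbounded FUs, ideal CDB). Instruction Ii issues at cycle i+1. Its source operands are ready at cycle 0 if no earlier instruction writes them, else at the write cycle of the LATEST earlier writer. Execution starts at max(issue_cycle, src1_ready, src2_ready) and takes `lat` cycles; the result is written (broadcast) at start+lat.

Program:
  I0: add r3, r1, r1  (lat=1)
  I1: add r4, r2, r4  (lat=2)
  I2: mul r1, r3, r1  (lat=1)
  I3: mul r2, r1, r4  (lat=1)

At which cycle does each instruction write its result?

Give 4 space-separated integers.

I0 add r3: issue@1 deps=(None,None) exec_start@1 write@2
I1 add r4: issue@2 deps=(None,None) exec_start@2 write@4
I2 mul r1: issue@3 deps=(0,None) exec_start@3 write@4
I3 mul r2: issue@4 deps=(2,1) exec_start@4 write@5

Answer: 2 4 4 5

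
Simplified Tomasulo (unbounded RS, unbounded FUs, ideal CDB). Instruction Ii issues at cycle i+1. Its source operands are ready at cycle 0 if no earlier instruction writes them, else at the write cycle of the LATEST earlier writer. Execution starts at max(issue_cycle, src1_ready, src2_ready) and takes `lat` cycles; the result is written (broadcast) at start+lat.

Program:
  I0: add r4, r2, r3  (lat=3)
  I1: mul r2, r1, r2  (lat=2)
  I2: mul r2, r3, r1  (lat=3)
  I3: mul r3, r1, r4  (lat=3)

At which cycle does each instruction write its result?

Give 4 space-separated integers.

Answer: 4 4 6 7

Derivation:
I0 add r4: issue@1 deps=(None,None) exec_start@1 write@4
I1 mul r2: issue@2 deps=(None,None) exec_start@2 write@4
I2 mul r2: issue@3 deps=(None,None) exec_start@3 write@6
I3 mul r3: issue@4 deps=(None,0) exec_start@4 write@7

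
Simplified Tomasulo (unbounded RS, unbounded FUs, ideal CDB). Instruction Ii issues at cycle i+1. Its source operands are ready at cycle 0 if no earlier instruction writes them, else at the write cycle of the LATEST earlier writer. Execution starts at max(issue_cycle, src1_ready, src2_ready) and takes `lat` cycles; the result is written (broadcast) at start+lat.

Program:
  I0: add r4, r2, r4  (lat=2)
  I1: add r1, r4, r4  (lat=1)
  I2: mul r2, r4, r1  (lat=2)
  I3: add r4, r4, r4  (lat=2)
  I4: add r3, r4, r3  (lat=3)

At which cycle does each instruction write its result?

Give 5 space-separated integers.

I0 add r4: issue@1 deps=(None,None) exec_start@1 write@3
I1 add r1: issue@2 deps=(0,0) exec_start@3 write@4
I2 mul r2: issue@3 deps=(0,1) exec_start@4 write@6
I3 add r4: issue@4 deps=(0,0) exec_start@4 write@6
I4 add r3: issue@5 deps=(3,None) exec_start@6 write@9

Answer: 3 4 6 6 9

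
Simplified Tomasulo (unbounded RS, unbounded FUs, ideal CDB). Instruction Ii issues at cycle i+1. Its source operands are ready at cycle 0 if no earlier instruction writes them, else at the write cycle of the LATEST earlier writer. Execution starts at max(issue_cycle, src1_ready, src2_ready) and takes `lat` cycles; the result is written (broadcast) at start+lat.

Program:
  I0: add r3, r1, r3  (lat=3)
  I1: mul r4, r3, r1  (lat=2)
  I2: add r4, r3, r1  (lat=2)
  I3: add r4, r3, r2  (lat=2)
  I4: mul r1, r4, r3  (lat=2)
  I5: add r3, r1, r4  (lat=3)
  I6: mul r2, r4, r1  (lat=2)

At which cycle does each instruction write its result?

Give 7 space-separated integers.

I0 add r3: issue@1 deps=(None,None) exec_start@1 write@4
I1 mul r4: issue@2 deps=(0,None) exec_start@4 write@6
I2 add r4: issue@3 deps=(0,None) exec_start@4 write@6
I3 add r4: issue@4 deps=(0,None) exec_start@4 write@6
I4 mul r1: issue@5 deps=(3,0) exec_start@6 write@8
I5 add r3: issue@6 deps=(4,3) exec_start@8 write@11
I6 mul r2: issue@7 deps=(3,4) exec_start@8 write@10

Answer: 4 6 6 6 8 11 10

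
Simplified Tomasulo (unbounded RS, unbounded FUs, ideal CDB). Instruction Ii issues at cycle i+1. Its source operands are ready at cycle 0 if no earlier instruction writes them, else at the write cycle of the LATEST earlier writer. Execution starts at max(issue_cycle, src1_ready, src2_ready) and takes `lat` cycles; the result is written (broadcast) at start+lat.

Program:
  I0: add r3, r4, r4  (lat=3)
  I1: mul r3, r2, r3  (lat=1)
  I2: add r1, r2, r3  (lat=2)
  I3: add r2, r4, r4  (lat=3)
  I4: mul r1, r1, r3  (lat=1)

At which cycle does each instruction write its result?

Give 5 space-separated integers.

I0 add r3: issue@1 deps=(None,None) exec_start@1 write@4
I1 mul r3: issue@2 deps=(None,0) exec_start@4 write@5
I2 add r1: issue@3 deps=(None,1) exec_start@5 write@7
I3 add r2: issue@4 deps=(None,None) exec_start@4 write@7
I4 mul r1: issue@5 deps=(2,1) exec_start@7 write@8

Answer: 4 5 7 7 8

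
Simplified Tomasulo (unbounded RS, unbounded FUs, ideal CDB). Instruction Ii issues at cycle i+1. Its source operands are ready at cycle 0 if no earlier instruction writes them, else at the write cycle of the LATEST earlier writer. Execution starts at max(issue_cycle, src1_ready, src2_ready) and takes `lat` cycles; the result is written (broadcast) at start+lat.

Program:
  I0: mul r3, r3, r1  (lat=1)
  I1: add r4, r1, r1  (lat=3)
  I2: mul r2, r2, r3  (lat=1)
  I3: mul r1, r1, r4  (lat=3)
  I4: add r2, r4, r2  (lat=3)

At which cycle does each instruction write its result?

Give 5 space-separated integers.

I0 mul r3: issue@1 deps=(None,None) exec_start@1 write@2
I1 add r4: issue@2 deps=(None,None) exec_start@2 write@5
I2 mul r2: issue@3 deps=(None,0) exec_start@3 write@4
I3 mul r1: issue@4 deps=(None,1) exec_start@5 write@8
I4 add r2: issue@5 deps=(1,2) exec_start@5 write@8

Answer: 2 5 4 8 8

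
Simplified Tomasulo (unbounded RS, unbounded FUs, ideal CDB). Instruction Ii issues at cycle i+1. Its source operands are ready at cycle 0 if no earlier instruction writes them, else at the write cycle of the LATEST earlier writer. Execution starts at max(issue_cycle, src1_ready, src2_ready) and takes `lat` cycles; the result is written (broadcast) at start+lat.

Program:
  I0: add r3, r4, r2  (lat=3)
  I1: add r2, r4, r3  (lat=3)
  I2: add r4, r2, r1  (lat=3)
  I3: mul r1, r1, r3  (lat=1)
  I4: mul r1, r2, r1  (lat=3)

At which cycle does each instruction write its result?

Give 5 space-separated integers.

Answer: 4 7 10 5 10

Derivation:
I0 add r3: issue@1 deps=(None,None) exec_start@1 write@4
I1 add r2: issue@2 deps=(None,0) exec_start@4 write@7
I2 add r4: issue@3 deps=(1,None) exec_start@7 write@10
I3 mul r1: issue@4 deps=(None,0) exec_start@4 write@5
I4 mul r1: issue@5 deps=(1,3) exec_start@7 write@10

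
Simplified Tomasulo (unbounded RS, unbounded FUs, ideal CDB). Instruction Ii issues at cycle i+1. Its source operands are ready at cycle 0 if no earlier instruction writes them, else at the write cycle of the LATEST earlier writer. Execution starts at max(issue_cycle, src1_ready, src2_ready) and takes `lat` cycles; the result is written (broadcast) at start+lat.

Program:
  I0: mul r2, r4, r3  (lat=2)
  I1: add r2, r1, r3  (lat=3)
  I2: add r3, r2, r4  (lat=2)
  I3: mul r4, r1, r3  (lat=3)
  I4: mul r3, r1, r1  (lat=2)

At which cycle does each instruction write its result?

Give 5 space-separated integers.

Answer: 3 5 7 10 7

Derivation:
I0 mul r2: issue@1 deps=(None,None) exec_start@1 write@3
I1 add r2: issue@2 deps=(None,None) exec_start@2 write@5
I2 add r3: issue@3 deps=(1,None) exec_start@5 write@7
I3 mul r4: issue@4 deps=(None,2) exec_start@7 write@10
I4 mul r3: issue@5 deps=(None,None) exec_start@5 write@7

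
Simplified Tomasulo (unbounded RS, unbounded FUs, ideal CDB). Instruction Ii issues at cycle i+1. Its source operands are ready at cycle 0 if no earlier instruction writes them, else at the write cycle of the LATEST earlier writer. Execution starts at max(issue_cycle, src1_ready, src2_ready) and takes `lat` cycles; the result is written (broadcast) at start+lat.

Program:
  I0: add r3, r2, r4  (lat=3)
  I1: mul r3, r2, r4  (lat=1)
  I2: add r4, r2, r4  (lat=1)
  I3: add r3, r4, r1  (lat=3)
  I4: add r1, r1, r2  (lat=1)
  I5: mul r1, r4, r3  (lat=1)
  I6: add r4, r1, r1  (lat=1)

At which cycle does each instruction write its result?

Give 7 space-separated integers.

Answer: 4 3 4 7 6 8 9

Derivation:
I0 add r3: issue@1 deps=(None,None) exec_start@1 write@4
I1 mul r3: issue@2 deps=(None,None) exec_start@2 write@3
I2 add r4: issue@3 deps=(None,None) exec_start@3 write@4
I3 add r3: issue@4 deps=(2,None) exec_start@4 write@7
I4 add r1: issue@5 deps=(None,None) exec_start@5 write@6
I5 mul r1: issue@6 deps=(2,3) exec_start@7 write@8
I6 add r4: issue@7 deps=(5,5) exec_start@8 write@9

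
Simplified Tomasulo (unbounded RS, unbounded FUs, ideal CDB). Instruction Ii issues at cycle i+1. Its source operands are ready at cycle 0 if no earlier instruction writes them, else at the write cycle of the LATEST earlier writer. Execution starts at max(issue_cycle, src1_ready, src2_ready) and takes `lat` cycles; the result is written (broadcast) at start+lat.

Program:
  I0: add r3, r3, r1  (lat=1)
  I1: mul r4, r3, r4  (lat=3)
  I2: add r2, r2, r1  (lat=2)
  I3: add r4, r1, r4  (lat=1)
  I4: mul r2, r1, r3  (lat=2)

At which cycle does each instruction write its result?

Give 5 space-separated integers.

Answer: 2 5 5 6 7

Derivation:
I0 add r3: issue@1 deps=(None,None) exec_start@1 write@2
I1 mul r4: issue@2 deps=(0,None) exec_start@2 write@5
I2 add r2: issue@3 deps=(None,None) exec_start@3 write@5
I3 add r4: issue@4 deps=(None,1) exec_start@5 write@6
I4 mul r2: issue@5 deps=(None,0) exec_start@5 write@7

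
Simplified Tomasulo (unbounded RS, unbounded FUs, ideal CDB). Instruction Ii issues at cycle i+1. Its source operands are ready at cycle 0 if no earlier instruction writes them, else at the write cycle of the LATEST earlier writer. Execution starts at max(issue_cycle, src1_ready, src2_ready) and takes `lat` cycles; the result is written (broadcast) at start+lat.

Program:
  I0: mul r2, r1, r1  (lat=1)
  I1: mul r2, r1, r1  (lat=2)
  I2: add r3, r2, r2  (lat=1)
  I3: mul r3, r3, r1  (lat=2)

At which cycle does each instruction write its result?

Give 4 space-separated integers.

Answer: 2 4 5 7

Derivation:
I0 mul r2: issue@1 deps=(None,None) exec_start@1 write@2
I1 mul r2: issue@2 deps=(None,None) exec_start@2 write@4
I2 add r3: issue@3 deps=(1,1) exec_start@4 write@5
I3 mul r3: issue@4 deps=(2,None) exec_start@5 write@7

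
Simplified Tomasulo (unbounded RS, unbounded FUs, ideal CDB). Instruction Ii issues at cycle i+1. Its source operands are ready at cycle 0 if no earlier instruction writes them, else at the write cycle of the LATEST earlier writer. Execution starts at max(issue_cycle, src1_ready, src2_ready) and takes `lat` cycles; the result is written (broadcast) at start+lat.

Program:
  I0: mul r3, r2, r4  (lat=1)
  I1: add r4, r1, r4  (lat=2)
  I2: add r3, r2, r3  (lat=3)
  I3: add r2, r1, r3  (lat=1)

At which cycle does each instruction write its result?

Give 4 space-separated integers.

Answer: 2 4 6 7

Derivation:
I0 mul r3: issue@1 deps=(None,None) exec_start@1 write@2
I1 add r4: issue@2 deps=(None,None) exec_start@2 write@4
I2 add r3: issue@3 deps=(None,0) exec_start@3 write@6
I3 add r2: issue@4 deps=(None,2) exec_start@6 write@7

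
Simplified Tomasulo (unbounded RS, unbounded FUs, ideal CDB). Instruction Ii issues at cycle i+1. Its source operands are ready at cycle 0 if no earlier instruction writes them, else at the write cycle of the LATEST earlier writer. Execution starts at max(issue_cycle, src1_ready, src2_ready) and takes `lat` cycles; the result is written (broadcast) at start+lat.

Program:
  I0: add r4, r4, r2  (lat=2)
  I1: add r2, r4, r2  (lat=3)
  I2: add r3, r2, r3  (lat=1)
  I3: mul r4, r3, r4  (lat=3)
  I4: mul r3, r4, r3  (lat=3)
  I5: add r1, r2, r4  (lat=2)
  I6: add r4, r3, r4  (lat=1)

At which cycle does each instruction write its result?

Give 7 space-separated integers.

Answer: 3 6 7 10 13 12 14

Derivation:
I0 add r4: issue@1 deps=(None,None) exec_start@1 write@3
I1 add r2: issue@2 deps=(0,None) exec_start@3 write@6
I2 add r3: issue@3 deps=(1,None) exec_start@6 write@7
I3 mul r4: issue@4 deps=(2,0) exec_start@7 write@10
I4 mul r3: issue@5 deps=(3,2) exec_start@10 write@13
I5 add r1: issue@6 deps=(1,3) exec_start@10 write@12
I6 add r4: issue@7 deps=(4,3) exec_start@13 write@14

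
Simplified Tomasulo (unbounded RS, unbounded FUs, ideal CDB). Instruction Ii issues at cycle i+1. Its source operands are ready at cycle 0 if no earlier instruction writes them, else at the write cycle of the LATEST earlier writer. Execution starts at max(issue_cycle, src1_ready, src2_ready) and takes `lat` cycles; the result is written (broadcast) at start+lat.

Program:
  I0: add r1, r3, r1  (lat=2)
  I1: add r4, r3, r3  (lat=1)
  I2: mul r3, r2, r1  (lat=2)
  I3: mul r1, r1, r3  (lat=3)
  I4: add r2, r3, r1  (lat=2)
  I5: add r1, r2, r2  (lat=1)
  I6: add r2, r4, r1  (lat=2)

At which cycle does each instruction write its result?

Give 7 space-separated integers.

Answer: 3 3 5 8 10 11 13

Derivation:
I0 add r1: issue@1 deps=(None,None) exec_start@1 write@3
I1 add r4: issue@2 deps=(None,None) exec_start@2 write@3
I2 mul r3: issue@3 deps=(None,0) exec_start@3 write@5
I3 mul r1: issue@4 deps=(0,2) exec_start@5 write@8
I4 add r2: issue@5 deps=(2,3) exec_start@8 write@10
I5 add r1: issue@6 deps=(4,4) exec_start@10 write@11
I6 add r2: issue@7 deps=(1,5) exec_start@11 write@13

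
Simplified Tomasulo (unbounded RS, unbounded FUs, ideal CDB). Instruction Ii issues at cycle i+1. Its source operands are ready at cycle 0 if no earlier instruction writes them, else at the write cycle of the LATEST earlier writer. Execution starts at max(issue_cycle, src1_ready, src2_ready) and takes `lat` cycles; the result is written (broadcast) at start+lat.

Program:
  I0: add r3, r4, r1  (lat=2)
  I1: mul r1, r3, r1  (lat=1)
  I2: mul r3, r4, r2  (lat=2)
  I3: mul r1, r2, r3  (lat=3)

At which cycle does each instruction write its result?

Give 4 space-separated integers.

I0 add r3: issue@1 deps=(None,None) exec_start@1 write@3
I1 mul r1: issue@2 deps=(0,None) exec_start@3 write@4
I2 mul r3: issue@3 deps=(None,None) exec_start@3 write@5
I3 mul r1: issue@4 deps=(None,2) exec_start@5 write@8

Answer: 3 4 5 8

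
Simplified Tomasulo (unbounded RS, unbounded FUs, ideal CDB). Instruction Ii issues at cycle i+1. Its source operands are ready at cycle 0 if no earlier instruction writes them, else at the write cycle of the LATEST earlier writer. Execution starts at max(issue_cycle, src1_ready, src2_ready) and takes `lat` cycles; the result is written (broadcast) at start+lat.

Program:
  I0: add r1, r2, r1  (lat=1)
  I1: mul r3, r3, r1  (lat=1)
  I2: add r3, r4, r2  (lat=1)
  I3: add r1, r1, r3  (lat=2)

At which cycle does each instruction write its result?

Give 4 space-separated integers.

I0 add r1: issue@1 deps=(None,None) exec_start@1 write@2
I1 mul r3: issue@2 deps=(None,0) exec_start@2 write@3
I2 add r3: issue@3 deps=(None,None) exec_start@3 write@4
I3 add r1: issue@4 deps=(0,2) exec_start@4 write@6

Answer: 2 3 4 6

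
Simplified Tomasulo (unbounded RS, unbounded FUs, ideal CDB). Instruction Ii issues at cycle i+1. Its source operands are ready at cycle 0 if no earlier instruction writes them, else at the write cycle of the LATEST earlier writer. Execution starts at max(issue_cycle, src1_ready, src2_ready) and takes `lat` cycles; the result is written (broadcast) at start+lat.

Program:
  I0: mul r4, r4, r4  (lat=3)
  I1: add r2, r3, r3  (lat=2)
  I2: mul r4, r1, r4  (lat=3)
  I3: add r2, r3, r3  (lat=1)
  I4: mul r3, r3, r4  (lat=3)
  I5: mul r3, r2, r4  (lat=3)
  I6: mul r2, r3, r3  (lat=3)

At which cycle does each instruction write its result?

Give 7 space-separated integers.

I0 mul r4: issue@1 deps=(None,None) exec_start@1 write@4
I1 add r2: issue@2 deps=(None,None) exec_start@2 write@4
I2 mul r4: issue@3 deps=(None,0) exec_start@4 write@7
I3 add r2: issue@4 deps=(None,None) exec_start@4 write@5
I4 mul r3: issue@5 deps=(None,2) exec_start@7 write@10
I5 mul r3: issue@6 deps=(3,2) exec_start@7 write@10
I6 mul r2: issue@7 deps=(5,5) exec_start@10 write@13

Answer: 4 4 7 5 10 10 13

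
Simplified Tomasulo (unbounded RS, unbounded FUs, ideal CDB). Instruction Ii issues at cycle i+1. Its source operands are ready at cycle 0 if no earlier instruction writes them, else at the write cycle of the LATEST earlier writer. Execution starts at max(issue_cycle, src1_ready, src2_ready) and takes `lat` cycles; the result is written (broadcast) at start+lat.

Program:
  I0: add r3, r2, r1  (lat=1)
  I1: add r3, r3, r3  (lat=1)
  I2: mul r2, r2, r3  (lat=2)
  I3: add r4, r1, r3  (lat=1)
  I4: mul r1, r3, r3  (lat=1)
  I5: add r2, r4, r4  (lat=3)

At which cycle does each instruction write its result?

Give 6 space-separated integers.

I0 add r3: issue@1 deps=(None,None) exec_start@1 write@2
I1 add r3: issue@2 deps=(0,0) exec_start@2 write@3
I2 mul r2: issue@3 deps=(None,1) exec_start@3 write@5
I3 add r4: issue@4 deps=(None,1) exec_start@4 write@5
I4 mul r1: issue@5 deps=(1,1) exec_start@5 write@6
I5 add r2: issue@6 deps=(3,3) exec_start@6 write@9

Answer: 2 3 5 5 6 9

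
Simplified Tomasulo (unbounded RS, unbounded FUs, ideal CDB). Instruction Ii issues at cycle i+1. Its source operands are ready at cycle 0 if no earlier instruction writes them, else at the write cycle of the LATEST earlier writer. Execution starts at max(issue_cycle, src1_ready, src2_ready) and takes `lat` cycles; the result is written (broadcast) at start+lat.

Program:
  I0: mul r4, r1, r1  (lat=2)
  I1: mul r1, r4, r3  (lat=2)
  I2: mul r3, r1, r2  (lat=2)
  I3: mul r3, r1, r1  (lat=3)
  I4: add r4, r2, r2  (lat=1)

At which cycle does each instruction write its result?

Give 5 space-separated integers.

Answer: 3 5 7 8 6

Derivation:
I0 mul r4: issue@1 deps=(None,None) exec_start@1 write@3
I1 mul r1: issue@2 deps=(0,None) exec_start@3 write@5
I2 mul r3: issue@3 deps=(1,None) exec_start@5 write@7
I3 mul r3: issue@4 deps=(1,1) exec_start@5 write@8
I4 add r4: issue@5 deps=(None,None) exec_start@5 write@6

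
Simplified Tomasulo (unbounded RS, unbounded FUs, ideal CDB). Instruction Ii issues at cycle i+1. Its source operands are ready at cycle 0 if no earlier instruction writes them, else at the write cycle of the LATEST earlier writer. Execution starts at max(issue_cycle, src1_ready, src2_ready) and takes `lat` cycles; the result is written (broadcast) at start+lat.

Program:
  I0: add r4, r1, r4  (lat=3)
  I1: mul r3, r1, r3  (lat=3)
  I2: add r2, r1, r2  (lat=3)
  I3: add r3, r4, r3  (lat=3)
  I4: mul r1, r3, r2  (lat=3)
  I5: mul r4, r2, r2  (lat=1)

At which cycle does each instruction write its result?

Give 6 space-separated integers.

Answer: 4 5 6 8 11 7

Derivation:
I0 add r4: issue@1 deps=(None,None) exec_start@1 write@4
I1 mul r3: issue@2 deps=(None,None) exec_start@2 write@5
I2 add r2: issue@3 deps=(None,None) exec_start@3 write@6
I3 add r3: issue@4 deps=(0,1) exec_start@5 write@8
I4 mul r1: issue@5 deps=(3,2) exec_start@8 write@11
I5 mul r4: issue@6 deps=(2,2) exec_start@6 write@7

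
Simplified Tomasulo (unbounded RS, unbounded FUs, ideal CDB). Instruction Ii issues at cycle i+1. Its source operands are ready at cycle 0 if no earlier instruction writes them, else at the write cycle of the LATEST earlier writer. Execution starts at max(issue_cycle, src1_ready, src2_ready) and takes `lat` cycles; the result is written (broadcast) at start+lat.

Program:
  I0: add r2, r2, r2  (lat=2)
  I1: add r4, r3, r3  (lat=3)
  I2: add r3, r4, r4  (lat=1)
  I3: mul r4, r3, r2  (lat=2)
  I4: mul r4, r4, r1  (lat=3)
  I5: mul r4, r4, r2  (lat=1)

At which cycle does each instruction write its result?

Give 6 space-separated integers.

I0 add r2: issue@1 deps=(None,None) exec_start@1 write@3
I1 add r4: issue@2 deps=(None,None) exec_start@2 write@5
I2 add r3: issue@3 deps=(1,1) exec_start@5 write@6
I3 mul r4: issue@4 deps=(2,0) exec_start@6 write@8
I4 mul r4: issue@5 deps=(3,None) exec_start@8 write@11
I5 mul r4: issue@6 deps=(4,0) exec_start@11 write@12

Answer: 3 5 6 8 11 12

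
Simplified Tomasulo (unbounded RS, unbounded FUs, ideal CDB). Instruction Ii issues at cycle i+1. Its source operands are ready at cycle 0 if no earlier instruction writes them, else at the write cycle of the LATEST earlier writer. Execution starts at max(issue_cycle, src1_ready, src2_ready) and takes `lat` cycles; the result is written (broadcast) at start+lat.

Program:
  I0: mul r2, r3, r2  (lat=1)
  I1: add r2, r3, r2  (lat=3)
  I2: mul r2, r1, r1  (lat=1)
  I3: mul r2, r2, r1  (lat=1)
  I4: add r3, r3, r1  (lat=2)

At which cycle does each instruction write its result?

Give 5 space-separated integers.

I0 mul r2: issue@1 deps=(None,None) exec_start@1 write@2
I1 add r2: issue@2 deps=(None,0) exec_start@2 write@5
I2 mul r2: issue@3 deps=(None,None) exec_start@3 write@4
I3 mul r2: issue@4 deps=(2,None) exec_start@4 write@5
I4 add r3: issue@5 deps=(None,None) exec_start@5 write@7

Answer: 2 5 4 5 7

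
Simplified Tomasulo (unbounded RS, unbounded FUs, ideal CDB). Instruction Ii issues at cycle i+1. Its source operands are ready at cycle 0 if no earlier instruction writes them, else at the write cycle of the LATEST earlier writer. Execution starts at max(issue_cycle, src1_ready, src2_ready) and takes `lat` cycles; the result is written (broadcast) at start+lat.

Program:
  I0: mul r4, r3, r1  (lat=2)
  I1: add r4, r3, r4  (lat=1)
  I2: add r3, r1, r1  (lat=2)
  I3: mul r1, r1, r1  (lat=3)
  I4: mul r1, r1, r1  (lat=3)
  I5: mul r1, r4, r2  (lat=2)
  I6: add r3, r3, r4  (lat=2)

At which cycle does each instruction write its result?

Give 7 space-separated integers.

Answer: 3 4 5 7 10 8 9

Derivation:
I0 mul r4: issue@1 deps=(None,None) exec_start@1 write@3
I1 add r4: issue@2 deps=(None,0) exec_start@3 write@4
I2 add r3: issue@3 deps=(None,None) exec_start@3 write@5
I3 mul r1: issue@4 deps=(None,None) exec_start@4 write@7
I4 mul r1: issue@5 deps=(3,3) exec_start@7 write@10
I5 mul r1: issue@6 deps=(1,None) exec_start@6 write@8
I6 add r3: issue@7 deps=(2,1) exec_start@7 write@9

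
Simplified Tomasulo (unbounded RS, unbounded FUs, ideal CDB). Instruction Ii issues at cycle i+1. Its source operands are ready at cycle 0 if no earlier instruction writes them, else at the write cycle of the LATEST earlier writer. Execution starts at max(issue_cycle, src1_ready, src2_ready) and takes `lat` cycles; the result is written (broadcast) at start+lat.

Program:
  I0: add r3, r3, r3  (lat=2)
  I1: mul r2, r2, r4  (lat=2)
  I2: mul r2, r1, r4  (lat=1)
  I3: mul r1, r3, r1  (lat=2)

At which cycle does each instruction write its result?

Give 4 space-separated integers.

Answer: 3 4 4 6

Derivation:
I0 add r3: issue@1 deps=(None,None) exec_start@1 write@3
I1 mul r2: issue@2 deps=(None,None) exec_start@2 write@4
I2 mul r2: issue@3 deps=(None,None) exec_start@3 write@4
I3 mul r1: issue@4 deps=(0,None) exec_start@4 write@6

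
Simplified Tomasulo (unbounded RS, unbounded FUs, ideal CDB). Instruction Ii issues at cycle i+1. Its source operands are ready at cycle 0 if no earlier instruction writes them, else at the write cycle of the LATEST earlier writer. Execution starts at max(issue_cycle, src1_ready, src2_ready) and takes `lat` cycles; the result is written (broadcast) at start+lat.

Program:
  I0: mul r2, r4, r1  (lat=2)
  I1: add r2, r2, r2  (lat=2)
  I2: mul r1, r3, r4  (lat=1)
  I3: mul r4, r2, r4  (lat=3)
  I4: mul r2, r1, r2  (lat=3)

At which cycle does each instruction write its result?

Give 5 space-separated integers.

Answer: 3 5 4 8 8

Derivation:
I0 mul r2: issue@1 deps=(None,None) exec_start@1 write@3
I1 add r2: issue@2 deps=(0,0) exec_start@3 write@5
I2 mul r1: issue@3 deps=(None,None) exec_start@3 write@4
I3 mul r4: issue@4 deps=(1,None) exec_start@5 write@8
I4 mul r2: issue@5 deps=(2,1) exec_start@5 write@8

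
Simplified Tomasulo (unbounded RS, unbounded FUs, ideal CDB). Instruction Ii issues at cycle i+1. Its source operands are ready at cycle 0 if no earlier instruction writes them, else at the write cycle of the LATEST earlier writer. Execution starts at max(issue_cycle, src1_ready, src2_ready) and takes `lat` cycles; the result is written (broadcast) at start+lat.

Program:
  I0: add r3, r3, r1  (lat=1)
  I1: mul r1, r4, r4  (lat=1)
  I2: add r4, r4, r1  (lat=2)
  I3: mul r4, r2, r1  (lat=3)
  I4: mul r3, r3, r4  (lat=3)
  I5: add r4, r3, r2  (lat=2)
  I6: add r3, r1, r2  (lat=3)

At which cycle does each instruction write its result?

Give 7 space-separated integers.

I0 add r3: issue@1 deps=(None,None) exec_start@1 write@2
I1 mul r1: issue@2 deps=(None,None) exec_start@2 write@3
I2 add r4: issue@3 deps=(None,1) exec_start@3 write@5
I3 mul r4: issue@4 deps=(None,1) exec_start@4 write@7
I4 mul r3: issue@5 deps=(0,3) exec_start@7 write@10
I5 add r4: issue@6 deps=(4,None) exec_start@10 write@12
I6 add r3: issue@7 deps=(1,None) exec_start@7 write@10

Answer: 2 3 5 7 10 12 10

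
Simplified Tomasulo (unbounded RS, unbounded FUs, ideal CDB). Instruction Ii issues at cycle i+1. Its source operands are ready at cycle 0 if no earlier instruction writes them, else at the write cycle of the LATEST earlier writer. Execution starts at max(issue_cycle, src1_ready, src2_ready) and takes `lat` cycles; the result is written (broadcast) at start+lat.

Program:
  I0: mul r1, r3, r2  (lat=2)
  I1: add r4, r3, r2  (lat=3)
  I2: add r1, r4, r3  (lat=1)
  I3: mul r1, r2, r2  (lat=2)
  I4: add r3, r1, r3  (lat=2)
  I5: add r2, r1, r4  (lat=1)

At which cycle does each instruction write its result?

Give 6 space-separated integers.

Answer: 3 5 6 6 8 7

Derivation:
I0 mul r1: issue@1 deps=(None,None) exec_start@1 write@3
I1 add r4: issue@2 deps=(None,None) exec_start@2 write@5
I2 add r1: issue@3 deps=(1,None) exec_start@5 write@6
I3 mul r1: issue@4 deps=(None,None) exec_start@4 write@6
I4 add r3: issue@5 deps=(3,None) exec_start@6 write@8
I5 add r2: issue@6 deps=(3,1) exec_start@6 write@7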